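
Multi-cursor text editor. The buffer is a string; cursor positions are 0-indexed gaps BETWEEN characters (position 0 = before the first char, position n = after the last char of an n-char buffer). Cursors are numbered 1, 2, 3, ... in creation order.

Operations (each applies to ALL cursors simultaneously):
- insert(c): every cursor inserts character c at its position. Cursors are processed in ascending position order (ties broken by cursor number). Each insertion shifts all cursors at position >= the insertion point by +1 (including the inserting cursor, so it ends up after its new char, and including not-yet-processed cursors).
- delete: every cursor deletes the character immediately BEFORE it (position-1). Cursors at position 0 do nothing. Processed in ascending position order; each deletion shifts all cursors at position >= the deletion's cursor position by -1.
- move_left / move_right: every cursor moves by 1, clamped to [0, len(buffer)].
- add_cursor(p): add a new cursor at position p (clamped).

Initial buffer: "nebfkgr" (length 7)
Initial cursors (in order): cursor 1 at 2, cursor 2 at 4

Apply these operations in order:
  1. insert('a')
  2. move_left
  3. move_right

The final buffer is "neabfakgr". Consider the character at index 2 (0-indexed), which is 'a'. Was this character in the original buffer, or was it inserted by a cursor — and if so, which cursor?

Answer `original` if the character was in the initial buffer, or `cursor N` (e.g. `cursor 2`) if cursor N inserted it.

After op 1 (insert('a')): buffer="neabfakgr" (len 9), cursors c1@3 c2@6, authorship ..1..2...
After op 2 (move_left): buffer="neabfakgr" (len 9), cursors c1@2 c2@5, authorship ..1..2...
After op 3 (move_right): buffer="neabfakgr" (len 9), cursors c1@3 c2@6, authorship ..1..2...
Authorship (.=original, N=cursor N): . . 1 . . 2 . . .
Index 2: author = 1

Answer: cursor 1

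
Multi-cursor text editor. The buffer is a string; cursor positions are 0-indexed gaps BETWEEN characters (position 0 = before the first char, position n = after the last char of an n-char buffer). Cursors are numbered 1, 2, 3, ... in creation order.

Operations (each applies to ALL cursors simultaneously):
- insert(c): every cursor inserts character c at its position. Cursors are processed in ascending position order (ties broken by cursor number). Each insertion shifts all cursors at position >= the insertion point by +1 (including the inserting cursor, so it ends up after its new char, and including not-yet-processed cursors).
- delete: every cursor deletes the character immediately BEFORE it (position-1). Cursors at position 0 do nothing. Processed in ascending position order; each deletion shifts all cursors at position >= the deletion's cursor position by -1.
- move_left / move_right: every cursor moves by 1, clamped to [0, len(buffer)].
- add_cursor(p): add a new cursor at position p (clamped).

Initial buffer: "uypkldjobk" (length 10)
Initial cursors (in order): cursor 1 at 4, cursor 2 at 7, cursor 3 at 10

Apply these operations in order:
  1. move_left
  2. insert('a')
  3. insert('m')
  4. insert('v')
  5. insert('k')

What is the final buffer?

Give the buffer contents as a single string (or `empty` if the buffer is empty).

Answer: uypamvkkldamvkjobamvkk

Derivation:
After op 1 (move_left): buffer="uypkldjobk" (len 10), cursors c1@3 c2@6 c3@9, authorship ..........
After op 2 (insert('a')): buffer="uypakldajobak" (len 13), cursors c1@4 c2@8 c3@12, authorship ...1...2...3.
After op 3 (insert('m')): buffer="uypamkldamjobamk" (len 16), cursors c1@5 c2@10 c3@15, authorship ...11...22...33.
After op 4 (insert('v')): buffer="uypamvkldamvjobamvk" (len 19), cursors c1@6 c2@12 c3@18, authorship ...111...222...333.
After op 5 (insert('k')): buffer="uypamvkkldamvkjobamvkk" (len 22), cursors c1@7 c2@14 c3@21, authorship ...1111...2222...3333.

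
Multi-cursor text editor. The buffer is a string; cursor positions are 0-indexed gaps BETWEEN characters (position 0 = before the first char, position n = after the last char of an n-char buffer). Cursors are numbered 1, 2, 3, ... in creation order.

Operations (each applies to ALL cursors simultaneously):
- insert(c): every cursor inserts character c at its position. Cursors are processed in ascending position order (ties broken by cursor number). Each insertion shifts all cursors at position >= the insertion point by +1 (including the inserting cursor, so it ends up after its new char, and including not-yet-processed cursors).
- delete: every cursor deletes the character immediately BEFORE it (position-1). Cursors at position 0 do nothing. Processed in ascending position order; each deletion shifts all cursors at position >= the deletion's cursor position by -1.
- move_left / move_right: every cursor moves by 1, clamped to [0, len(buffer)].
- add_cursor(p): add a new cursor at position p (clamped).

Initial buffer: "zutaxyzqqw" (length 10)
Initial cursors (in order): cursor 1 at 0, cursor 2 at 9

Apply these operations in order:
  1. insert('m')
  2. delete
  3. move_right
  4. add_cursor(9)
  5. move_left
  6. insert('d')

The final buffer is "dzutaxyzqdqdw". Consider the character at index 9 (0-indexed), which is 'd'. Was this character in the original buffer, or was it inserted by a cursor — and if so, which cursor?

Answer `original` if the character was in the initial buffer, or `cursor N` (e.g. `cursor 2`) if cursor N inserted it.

After op 1 (insert('m')): buffer="mzutaxyzqqmw" (len 12), cursors c1@1 c2@11, authorship 1.........2.
After op 2 (delete): buffer="zutaxyzqqw" (len 10), cursors c1@0 c2@9, authorship ..........
After op 3 (move_right): buffer="zutaxyzqqw" (len 10), cursors c1@1 c2@10, authorship ..........
After op 4 (add_cursor(9)): buffer="zutaxyzqqw" (len 10), cursors c1@1 c3@9 c2@10, authorship ..........
After op 5 (move_left): buffer="zutaxyzqqw" (len 10), cursors c1@0 c3@8 c2@9, authorship ..........
After op 6 (insert('d')): buffer="dzutaxyzqdqdw" (len 13), cursors c1@1 c3@10 c2@12, authorship 1........3.2.
Authorship (.=original, N=cursor N): 1 . . . . . . . . 3 . 2 .
Index 9: author = 3

Answer: cursor 3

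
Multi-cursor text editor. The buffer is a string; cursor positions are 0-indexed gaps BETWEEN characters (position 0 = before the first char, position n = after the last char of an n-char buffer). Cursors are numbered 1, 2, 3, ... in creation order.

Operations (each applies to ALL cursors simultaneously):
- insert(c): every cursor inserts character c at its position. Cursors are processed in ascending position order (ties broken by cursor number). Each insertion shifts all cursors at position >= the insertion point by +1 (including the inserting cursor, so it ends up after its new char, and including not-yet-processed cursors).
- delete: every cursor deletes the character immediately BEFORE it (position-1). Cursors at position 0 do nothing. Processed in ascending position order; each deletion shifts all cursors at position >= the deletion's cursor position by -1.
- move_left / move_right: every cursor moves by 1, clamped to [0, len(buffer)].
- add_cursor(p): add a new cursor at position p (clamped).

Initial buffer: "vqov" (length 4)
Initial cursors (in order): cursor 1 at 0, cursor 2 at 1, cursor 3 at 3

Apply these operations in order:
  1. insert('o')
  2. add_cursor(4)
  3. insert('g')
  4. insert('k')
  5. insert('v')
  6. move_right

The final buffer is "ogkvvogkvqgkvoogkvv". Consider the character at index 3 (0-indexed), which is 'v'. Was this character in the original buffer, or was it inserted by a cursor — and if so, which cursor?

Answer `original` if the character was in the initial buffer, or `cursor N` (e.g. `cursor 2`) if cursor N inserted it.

After op 1 (insert('o')): buffer="ovoqoov" (len 7), cursors c1@1 c2@3 c3@6, authorship 1.2..3.
After op 2 (add_cursor(4)): buffer="ovoqoov" (len 7), cursors c1@1 c2@3 c4@4 c3@6, authorship 1.2..3.
After op 3 (insert('g')): buffer="ogvogqgoogv" (len 11), cursors c1@2 c2@5 c4@7 c3@10, authorship 11.22.4.33.
After op 4 (insert('k')): buffer="ogkvogkqgkoogkv" (len 15), cursors c1@3 c2@7 c4@10 c3@14, authorship 111.222.44.333.
After op 5 (insert('v')): buffer="ogkvvogkvqgkvoogkvv" (len 19), cursors c1@4 c2@9 c4@13 c3@18, authorship 1111.2222.444.3333.
After op 6 (move_right): buffer="ogkvvogkvqgkvoogkvv" (len 19), cursors c1@5 c2@10 c4@14 c3@19, authorship 1111.2222.444.3333.
Authorship (.=original, N=cursor N): 1 1 1 1 . 2 2 2 2 . 4 4 4 . 3 3 3 3 .
Index 3: author = 1

Answer: cursor 1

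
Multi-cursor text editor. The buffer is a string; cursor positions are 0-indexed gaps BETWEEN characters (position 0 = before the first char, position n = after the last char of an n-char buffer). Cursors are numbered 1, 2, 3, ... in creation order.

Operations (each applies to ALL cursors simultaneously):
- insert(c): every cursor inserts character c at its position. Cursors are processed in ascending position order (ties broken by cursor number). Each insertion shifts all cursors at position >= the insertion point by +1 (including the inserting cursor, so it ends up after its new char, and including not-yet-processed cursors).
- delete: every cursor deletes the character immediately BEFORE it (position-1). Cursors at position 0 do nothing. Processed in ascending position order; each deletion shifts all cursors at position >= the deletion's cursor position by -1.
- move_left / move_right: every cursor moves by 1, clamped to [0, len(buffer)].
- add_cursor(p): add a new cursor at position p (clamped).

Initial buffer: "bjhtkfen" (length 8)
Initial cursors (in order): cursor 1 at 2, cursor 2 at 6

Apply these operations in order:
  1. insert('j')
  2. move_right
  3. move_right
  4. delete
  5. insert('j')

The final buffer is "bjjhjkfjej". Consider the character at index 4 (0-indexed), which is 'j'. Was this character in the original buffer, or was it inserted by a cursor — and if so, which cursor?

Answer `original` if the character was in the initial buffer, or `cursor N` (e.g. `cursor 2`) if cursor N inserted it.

After op 1 (insert('j')): buffer="bjjhtkfjen" (len 10), cursors c1@3 c2@8, authorship ..1....2..
After op 2 (move_right): buffer="bjjhtkfjen" (len 10), cursors c1@4 c2@9, authorship ..1....2..
After op 3 (move_right): buffer="bjjhtkfjen" (len 10), cursors c1@5 c2@10, authorship ..1....2..
After op 4 (delete): buffer="bjjhkfje" (len 8), cursors c1@4 c2@8, authorship ..1...2.
After op 5 (insert('j')): buffer="bjjhjkfjej" (len 10), cursors c1@5 c2@10, authorship ..1.1..2.2
Authorship (.=original, N=cursor N): . . 1 . 1 . . 2 . 2
Index 4: author = 1

Answer: cursor 1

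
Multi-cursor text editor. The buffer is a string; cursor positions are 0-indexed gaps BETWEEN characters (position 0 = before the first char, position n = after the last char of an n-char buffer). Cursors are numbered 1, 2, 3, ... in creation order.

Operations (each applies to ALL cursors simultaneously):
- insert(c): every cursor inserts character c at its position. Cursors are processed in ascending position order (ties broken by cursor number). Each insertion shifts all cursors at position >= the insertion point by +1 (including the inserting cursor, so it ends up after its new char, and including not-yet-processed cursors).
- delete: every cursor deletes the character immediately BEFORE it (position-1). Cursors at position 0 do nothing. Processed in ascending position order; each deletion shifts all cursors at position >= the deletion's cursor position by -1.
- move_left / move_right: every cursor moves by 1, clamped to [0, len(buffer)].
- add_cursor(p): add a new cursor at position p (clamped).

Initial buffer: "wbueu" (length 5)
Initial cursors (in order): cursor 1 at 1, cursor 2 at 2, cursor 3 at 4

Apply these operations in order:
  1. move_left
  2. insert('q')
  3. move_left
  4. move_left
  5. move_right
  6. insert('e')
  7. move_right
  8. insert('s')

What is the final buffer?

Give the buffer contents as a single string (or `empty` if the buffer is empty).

Answer: qewseqsbueqseu

Derivation:
After op 1 (move_left): buffer="wbueu" (len 5), cursors c1@0 c2@1 c3@3, authorship .....
After op 2 (insert('q')): buffer="qwqbuqeu" (len 8), cursors c1@1 c2@3 c3@6, authorship 1.2..3..
After op 3 (move_left): buffer="qwqbuqeu" (len 8), cursors c1@0 c2@2 c3@5, authorship 1.2..3..
After op 4 (move_left): buffer="qwqbuqeu" (len 8), cursors c1@0 c2@1 c3@4, authorship 1.2..3..
After op 5 (move_right): buffer="qwqbuqeu" (len 8), cursors c1@1 c2@2 c3@5, authorship 1.2..3..
After op 6 (insert('e')): buffer="qeweqbueqeu" (len 11), cursors c1@2 c2@4 c3@8, authorship 11.22..33..
After op 7 (move_right): buffer="qeweqbueqeu" (len 11), cursors c1@3 c2@5 c3@9, authorship 11.22..33..
After op 8 (insert('s')): buffer="qewseqsbueqseu" (len 14), cursors c1@4 c2@7 c3@12, authorship 11.1222..333..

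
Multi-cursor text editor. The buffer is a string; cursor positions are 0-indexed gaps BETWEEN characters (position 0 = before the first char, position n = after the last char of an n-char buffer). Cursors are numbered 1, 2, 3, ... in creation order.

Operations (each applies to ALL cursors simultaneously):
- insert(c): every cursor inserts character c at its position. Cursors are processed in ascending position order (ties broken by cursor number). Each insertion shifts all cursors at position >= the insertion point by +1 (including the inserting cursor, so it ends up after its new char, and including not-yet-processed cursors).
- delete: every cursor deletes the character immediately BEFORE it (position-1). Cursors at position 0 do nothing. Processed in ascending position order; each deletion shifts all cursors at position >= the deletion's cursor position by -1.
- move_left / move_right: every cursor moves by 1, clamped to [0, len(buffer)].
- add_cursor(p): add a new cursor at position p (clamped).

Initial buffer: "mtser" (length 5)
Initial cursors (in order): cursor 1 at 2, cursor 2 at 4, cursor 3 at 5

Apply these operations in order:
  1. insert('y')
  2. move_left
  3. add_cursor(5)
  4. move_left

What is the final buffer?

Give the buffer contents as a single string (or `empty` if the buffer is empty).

After op 1 (insert('y')): buffer="mtyseyry" (len 8), cursors c1@3 c2@6 c3@8, authorship ..1..2.3
After op 2 (move_left): buffer="mtyseyry" (len 8), cursors c1@2 c2@5 c3@7, authorship ..1..2.3
After op 3 (add_cursor(5)): buffer="mtyseyry" (len 8), cursors c1@2 c2@5 c4@5 c3@7, authorship ..1..2.3
After op 4 (move_left): buffer="mtyseyry" (len 8), cursors c1@1 c2@4 c4@4 c3@6, authorship ..1..2.3

Answer: mtyseyry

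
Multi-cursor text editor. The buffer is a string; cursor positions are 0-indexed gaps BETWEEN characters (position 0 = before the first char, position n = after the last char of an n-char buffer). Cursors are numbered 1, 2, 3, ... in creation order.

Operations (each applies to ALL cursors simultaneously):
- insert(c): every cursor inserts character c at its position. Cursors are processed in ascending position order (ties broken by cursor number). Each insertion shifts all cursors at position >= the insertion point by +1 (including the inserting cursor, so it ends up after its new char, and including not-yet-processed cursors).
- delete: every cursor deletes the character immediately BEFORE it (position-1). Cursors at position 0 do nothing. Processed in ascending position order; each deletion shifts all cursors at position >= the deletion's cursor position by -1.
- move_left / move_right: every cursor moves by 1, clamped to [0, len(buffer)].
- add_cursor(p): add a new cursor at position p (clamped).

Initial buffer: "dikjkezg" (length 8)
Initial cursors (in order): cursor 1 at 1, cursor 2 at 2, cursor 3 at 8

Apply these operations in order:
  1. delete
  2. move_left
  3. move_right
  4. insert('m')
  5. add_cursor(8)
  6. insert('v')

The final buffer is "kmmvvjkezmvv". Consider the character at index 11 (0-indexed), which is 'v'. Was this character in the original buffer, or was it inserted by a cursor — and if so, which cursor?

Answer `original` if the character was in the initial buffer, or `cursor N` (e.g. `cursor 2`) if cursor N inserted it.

Answer: cursor 4

Derivation:
After op 1 (delete): buffer="kjkez" (len 5), cursors c1@0 c2@0 c3@5, authorship .....
After op 2 (move_left): buffer="kjkez" (len 5), cursors c1@0 c2@0 c3@4, authorship .....
After op 3 (move_right): buffer="kjkez" (len 5), cursors c1@1 c2@1 c3@5, authorship .....
After op 4 (insert('m')): buffer="kmmjkezm" (len 8), cursors c1@3 c2@3 c3@8, authorship .12....3
After op 5 (add_cursor(8)): buffer="kmmjkezm" (len 8), cursors c1@3 c2@3 c3@8 c4@8, authorship .12....3
After op 6 (insert('v')): buffer="kmmvvjkezmvv" (len 12), cursors c1@5 c2@5 c3@12 c4@12, authorship .1212....334
Authorship (.=original, N=cursor N): . 1 2 1 2 . . . . 3 3 4
Index 11: author = 4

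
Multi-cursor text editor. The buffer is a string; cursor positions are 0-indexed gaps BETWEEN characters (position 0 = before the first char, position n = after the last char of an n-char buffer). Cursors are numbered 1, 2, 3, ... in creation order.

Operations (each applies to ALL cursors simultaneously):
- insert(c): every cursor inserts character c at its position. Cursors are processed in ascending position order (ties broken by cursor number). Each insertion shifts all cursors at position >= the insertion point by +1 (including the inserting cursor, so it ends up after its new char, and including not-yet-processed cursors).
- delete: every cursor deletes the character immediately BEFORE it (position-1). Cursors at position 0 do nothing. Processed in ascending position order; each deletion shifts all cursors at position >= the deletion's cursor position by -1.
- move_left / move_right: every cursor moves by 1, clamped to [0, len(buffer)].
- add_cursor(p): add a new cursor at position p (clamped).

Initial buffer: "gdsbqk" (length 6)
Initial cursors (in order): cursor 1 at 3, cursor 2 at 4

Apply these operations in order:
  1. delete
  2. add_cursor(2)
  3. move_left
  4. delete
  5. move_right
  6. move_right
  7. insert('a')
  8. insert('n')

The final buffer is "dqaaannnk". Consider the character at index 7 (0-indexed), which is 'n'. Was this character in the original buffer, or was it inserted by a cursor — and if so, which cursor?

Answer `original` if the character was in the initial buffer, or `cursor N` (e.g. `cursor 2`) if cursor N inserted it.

After op 1 (delete): buffer="gdqk" (len 4), cursors c1@2 c2@2, authorship ....
After op 2 (add_cursor(2)): buffer="gdqk" (len 4), cursors c1@2 c2@2 c3@2, authorship ....
After op 3 (move_left): buffer="gdqk" (len 4), cursors c1@1 c2@1 c3@1, authorship ....
After op 4 (delete): buffer="dqk" (len 3), cursors c1@0 c2@0 c3@0, authorship ...
After op 5 (move_right): buffer="dqk" (len 3), cursors c1@1 c2@1 c3@1, authorship ...
After op 6 (move_right): buffer="dqk" (len 3), cursors c1@2 c2@2 c3@2, authorship ...
After op 7 (insert('a')): buffer="dqaaak" (len 6), cursors c1@5 c2@5 c3@5, authorship ..123.
After op 8 (insert('n')): buffer="dqaaannnk" (len 9), cursors c1@8 c2@8 c3@8, authorship ..123123.
Authorship (.=original, N=cursor N): . . 1 2 3 1 2 3 .
Index 7: author = 3

Answer: cursor 3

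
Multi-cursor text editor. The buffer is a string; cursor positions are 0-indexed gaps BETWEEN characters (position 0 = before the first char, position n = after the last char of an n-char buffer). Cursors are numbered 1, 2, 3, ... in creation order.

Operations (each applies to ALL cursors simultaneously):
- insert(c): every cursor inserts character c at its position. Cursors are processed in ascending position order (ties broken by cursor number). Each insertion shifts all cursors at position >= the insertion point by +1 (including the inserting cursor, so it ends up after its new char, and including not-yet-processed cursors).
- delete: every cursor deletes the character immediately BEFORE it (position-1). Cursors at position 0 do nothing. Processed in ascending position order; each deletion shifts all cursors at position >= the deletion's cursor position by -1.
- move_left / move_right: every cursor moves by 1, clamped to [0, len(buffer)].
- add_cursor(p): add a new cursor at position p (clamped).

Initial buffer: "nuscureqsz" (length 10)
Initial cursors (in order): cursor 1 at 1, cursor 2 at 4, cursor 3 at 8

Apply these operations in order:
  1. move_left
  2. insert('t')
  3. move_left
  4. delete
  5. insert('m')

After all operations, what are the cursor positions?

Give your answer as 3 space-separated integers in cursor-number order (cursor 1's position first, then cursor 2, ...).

After op 1 (move_left): buffer="nuscureqsz" (len 10), cursors c1@0 c2@3 c3@7, authorship ..........
After op 2 (insert('t')): buffer="tnustcuretqsz" (len 13), cursors c1@1 c2@5 c3@10, authorship 1...2....3...
After op 3 (move_left): buffer="tnustcuretqsz" (len 13), cursors c1@0 c2@4 c3@9, authorship 1...2....3...
After op 4 (delete): buffer="tnutcurtqsz" (len 11), cursors c1@0 c2@3 c3@7, authorship 1..2...3...
After op 5 (insert('m')): buffer="mtnumtcurmtqsz" (len 14), cursors c1@1 c2@5 c3@10, authorship 11..22...33...

Answer: 1 5 10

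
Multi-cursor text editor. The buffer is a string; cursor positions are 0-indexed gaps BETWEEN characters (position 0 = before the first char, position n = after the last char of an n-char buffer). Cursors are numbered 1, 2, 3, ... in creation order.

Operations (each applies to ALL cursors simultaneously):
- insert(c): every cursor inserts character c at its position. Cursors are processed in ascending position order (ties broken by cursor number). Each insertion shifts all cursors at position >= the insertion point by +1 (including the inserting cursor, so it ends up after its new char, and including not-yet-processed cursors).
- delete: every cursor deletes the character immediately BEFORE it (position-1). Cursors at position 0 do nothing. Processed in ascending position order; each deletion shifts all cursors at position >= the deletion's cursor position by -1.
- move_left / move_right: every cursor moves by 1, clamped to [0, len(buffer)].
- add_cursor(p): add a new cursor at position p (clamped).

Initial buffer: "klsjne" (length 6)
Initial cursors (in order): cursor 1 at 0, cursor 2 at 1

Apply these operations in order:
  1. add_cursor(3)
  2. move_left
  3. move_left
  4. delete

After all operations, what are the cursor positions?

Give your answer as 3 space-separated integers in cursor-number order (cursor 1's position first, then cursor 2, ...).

After op 1 (add_cursor(3)): buffer="klsjne" (len 6), cursors c1@0 c2@1 c3@3, authorship ......
After op 2 (move_left): buffer="klsjne" (len 6), cursors c1@0 c2@0 c3@2, authorship ......
After op 3 (move_left): buffer="klsjne" (len 6), cursors c1@0 c2@0 c3@1, authorship ......
After op 4 (delete): buffer="lsjne" (len 5), cursors c1@0 c2@0 c3@0, authorship .....

Answer: 0 0 0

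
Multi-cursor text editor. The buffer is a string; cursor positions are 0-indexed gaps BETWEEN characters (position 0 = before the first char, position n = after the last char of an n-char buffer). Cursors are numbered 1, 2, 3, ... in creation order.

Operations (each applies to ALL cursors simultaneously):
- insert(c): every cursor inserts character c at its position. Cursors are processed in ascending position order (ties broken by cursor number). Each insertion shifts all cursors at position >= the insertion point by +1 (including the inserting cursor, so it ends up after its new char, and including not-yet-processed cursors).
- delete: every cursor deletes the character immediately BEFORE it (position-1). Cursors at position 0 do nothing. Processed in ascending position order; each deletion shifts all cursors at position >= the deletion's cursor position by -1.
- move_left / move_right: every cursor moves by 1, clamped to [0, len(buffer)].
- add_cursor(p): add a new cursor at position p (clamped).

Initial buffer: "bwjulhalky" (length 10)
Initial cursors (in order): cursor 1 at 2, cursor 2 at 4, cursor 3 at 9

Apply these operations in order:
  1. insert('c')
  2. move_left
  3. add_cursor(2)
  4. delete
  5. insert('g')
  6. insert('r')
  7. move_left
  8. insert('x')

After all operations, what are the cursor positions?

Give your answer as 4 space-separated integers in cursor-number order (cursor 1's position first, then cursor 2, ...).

After op 1 (insert('c')): buffer="bwcjuclhalkcy" (len 13), cursors c1@3 c2@6 c3@12, authorship ..1..2.....3.
After op 2 (move_left): buffer="bwcjuclhalkcy" (len 13), cursors c1@2 c2@5 c3@11, authorship ..1..2.....3.
After op 3 (add_cursor(2)): buffer="bwcjuclhalkcy" (len 13), cursors c1@2 c4@2 c2@5 c3@11, authorship ..1..2.....3.
After op 4 (delete): buffer="cjclhalcy" (len 9), cursors c1@0 c4@0 c2@2 c3@7, authorship 1.2....3.
After op 5 (insert('g')): buffer="ggcjgclhalgcy" (len 13), cursors c1@2 c4@2 c2@5 c3@11, authorship 141.22....33.
After op 6 (insert('r')): buffer="ggrrcjgrclhalgrcy" (len 17), cursors c1@4 c4@4 c2@8 c3@15, authorship 14141.222....333.
After op 7 (move_left): buffer="ggrrcjgrclhalgrcy" (len 17), cursors c1@3 c4@3 c2@7 c3@14, authorship 14141.222....333.
After op 8 (insert('x')): buffer="ggrxxrcjgxrclhalgxrcy" (len 21), cursors c1@5 c4@5 c2@10 c3@18, authorship 1411441.2222....3333.

Answer: 5 10 18 5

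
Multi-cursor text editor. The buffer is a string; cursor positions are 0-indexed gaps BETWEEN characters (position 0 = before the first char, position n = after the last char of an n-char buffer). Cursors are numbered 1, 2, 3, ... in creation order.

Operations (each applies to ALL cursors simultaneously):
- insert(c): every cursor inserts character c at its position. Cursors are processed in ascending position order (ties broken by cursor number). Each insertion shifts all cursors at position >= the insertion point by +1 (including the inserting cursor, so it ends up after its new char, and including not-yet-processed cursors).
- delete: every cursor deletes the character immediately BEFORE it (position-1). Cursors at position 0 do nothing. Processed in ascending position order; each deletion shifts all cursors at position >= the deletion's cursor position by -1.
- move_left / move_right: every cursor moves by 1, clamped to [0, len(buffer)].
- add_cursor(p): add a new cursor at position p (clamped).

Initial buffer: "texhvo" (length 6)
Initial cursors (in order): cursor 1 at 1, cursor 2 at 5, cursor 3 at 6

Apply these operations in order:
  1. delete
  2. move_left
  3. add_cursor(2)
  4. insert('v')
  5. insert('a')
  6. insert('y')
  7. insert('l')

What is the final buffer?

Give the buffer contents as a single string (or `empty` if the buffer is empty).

Answer: vaylexvvvaaayyylllh

Derivation:
After op 1 (delete): buffer="exh" (len 3), cursors c1@0 c2@3 c3@3, authorship ...
After op 2 (move_left): buffer="exh" (len 3), cursors c1@0 c2@2 c3@2, authorship ...
After op 3 (add_cursor(2)): buffer="exh" (len 3), cursors c1@0 c2@2 c3@2 c4@2, authorship ...
After op 4 (insert('v')): buffer="vexvvvh" (len 7), cursors c1@1 c2@6 c3@6 c4@6, authorship 1..234.
After op 5 (insert('a')): buffer="vaexvvvaaah" (len 11), cursors c1@2 c2@10 c3@10 c4@10, authorship 11..234234.
After op 6 (insert('y')): buffer="vayexvvvaaayyyh" (len 15), cursors c1@3 c2@14 c3@14 c4@14, authorship 111..234234234.
After op 7 (insert('l')): buffer="vaylexvvvaaayyylllh" (len 19), cursors c1@4 c2@18 c3@18 c4@18, authorship 1111..234234234234.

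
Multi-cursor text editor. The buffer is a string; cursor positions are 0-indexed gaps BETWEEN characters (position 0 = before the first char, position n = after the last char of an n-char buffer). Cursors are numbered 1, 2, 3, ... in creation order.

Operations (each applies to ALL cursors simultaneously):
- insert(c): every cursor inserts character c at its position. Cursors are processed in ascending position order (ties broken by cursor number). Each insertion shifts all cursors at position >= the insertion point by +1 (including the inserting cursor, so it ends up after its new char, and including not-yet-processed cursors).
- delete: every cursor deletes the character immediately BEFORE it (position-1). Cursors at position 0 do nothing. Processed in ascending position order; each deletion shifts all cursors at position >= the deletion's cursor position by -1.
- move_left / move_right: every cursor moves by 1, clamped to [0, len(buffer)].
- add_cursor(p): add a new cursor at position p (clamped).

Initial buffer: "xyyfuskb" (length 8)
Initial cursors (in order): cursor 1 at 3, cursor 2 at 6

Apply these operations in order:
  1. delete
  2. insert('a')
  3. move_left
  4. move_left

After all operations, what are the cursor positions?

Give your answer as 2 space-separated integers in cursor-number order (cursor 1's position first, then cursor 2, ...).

Answer: 1 4

Derivation:
After op 1 (delete): buffer="xyfukb" (len 6), cursors c1@2 c2@4, authorship ......
After op 2 (insert('a')): buffer="xyafuakb" (len 8), cursors c1@3 c2@6, authorship ..1..2..
After op 3 (move_left): buffer="xyafuakb" (len 8), cursors c1@2 c2@5, authorship ..1..2..
After op 4 (move_left): buffer="xyafuakb" (len 8), cursors c1@1 c2@4, authorship ..1..2..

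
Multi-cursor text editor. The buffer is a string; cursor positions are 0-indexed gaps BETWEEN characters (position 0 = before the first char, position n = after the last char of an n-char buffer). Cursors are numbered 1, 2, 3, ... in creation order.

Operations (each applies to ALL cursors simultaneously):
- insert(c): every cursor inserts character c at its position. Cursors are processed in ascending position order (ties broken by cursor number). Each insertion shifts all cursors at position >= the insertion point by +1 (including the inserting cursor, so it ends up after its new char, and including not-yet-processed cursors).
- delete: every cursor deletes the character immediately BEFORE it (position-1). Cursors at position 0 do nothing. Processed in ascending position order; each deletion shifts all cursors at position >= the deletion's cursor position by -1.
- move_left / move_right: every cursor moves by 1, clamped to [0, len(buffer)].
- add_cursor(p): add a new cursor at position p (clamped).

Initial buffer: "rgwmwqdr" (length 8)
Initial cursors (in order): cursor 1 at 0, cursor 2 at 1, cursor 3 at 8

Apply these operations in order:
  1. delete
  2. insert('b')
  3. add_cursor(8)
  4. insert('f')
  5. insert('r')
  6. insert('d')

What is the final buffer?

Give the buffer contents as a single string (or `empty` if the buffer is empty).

Answer: bbffrrddgwmwqdfrdbfrd

Derivation:
After op 1 (delete): buffer="gwmwqd" (len 6), cursors c1@0 c2@0 c3@6, authorship ......
After op 2 (insert('b')): buffer="bbgwmwqdb" (len 9), cursors c1@2 c2@2 c3@9, authorship 12......3
After op 3 (add_cursor(8)): buffer="bbgwmwqdb" (len 9), cursors c1@2 c2@2 c4@8 c3@9, authorship 12......3
After op 4 (insert('f')): buffer="bbffgwmwqdfbf" (len 13), cursors c1@4 c2@4 c4@11 c3@13, authorship 1212......433
After op 5 (insert('r')): buffer="bbffrrgwmwqdfrbfr" (len 17), cursors c1@6 c2@6 c4@14 c3@17, authorship 121212......44333
After op 6 (insert('d')): buffer="bbffrrddgwmwqdfrdbfrd" (len 21), cursors c1@8 c2@8 c4@17 c3@21, authorship 12121212......4443333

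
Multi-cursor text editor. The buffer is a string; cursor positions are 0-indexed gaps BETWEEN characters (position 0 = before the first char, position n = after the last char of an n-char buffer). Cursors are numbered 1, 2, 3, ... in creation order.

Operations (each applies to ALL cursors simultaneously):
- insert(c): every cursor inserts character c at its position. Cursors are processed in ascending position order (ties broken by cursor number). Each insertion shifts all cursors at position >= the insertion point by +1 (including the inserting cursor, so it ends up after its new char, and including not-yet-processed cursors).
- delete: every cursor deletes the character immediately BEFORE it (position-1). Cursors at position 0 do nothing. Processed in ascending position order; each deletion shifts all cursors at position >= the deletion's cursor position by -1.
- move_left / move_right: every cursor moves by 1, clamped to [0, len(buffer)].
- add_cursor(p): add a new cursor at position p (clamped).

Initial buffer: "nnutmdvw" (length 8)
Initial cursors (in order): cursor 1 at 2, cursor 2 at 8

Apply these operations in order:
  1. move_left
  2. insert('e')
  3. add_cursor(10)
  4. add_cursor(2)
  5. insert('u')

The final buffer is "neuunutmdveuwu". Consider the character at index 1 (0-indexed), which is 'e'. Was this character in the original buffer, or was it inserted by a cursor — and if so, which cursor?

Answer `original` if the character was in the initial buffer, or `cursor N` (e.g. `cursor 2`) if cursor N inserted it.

After op 1 (move_left): buffer="nnutmdvw" (len 8), cursors c1@1 c2@7, authorship ........
After op 2 (insert('e')): buffer="nenutmdvew" (len 10), cursors c1@2 c2@9, authorship .1......2.
After op 3 (add_cursor(10)): buffer="nenutmdvew" (len 10), cursors c1@2 c2@9 c3@10, authorship .1......2.
After op 4 (add_cursor(2)): buffer="nenutmdvew" (len 10), cursors c1@2 c4@2 c2@9 c3@10, authorship .1......2.
After op 5 (insert('u')): buffer="neuunutmdveuwu" (len 14), cursors c1@4 c4@4 c2@12 c3@14, authorship .114......22.3
Authorship (.=original, N=cursor N): . 1 1 4 . . . . . . 2 2 . 3
Index 1: author = 1

Answer: cursor 1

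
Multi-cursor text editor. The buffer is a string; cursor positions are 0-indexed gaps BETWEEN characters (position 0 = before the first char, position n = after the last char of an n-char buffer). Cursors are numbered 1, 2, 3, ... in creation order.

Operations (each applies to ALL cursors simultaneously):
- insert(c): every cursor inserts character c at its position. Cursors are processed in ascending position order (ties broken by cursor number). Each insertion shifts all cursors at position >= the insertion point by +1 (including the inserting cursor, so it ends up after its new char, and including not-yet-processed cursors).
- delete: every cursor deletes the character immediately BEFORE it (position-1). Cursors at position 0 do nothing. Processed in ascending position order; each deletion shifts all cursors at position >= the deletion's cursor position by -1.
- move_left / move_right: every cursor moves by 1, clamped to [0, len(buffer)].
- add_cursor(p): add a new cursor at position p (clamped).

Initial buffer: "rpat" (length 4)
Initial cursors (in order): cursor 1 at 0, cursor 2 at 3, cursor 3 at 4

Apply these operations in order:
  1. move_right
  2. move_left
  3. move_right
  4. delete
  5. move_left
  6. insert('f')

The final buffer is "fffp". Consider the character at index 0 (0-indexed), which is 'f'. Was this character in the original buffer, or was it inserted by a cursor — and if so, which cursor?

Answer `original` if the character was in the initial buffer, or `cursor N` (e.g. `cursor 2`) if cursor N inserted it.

After op 1 (move_right): buffer="rpat" (len 4), cursors c1@1 c2@4 c3@4, authorship ....
After op 2 (move_left): buffer="rpat" (len 4), cursors c1@0 c2@3 c3@3, authorship ....
After op 3 (move_right): buffer="rpat" (len 4), cursors c1@1 c2@4 c3@4, authorship ....
After op 4 (delete): buffer="p" (len 1), cursors c1@0 c2@1 c3@1, authorship .
After op 5 (move_left): buffer="p" (len 1), cursors c1@0 c2@0 c3@0, authorship .
After op 6 (insert('f')): buffer="fffp" (len 4), cursors c1@3 c2@3 c3@3, authorship 123.
Authorship (.=original, N=cursor N): 1 2 3 .
Index 0: author = 1

Answer: cursor 1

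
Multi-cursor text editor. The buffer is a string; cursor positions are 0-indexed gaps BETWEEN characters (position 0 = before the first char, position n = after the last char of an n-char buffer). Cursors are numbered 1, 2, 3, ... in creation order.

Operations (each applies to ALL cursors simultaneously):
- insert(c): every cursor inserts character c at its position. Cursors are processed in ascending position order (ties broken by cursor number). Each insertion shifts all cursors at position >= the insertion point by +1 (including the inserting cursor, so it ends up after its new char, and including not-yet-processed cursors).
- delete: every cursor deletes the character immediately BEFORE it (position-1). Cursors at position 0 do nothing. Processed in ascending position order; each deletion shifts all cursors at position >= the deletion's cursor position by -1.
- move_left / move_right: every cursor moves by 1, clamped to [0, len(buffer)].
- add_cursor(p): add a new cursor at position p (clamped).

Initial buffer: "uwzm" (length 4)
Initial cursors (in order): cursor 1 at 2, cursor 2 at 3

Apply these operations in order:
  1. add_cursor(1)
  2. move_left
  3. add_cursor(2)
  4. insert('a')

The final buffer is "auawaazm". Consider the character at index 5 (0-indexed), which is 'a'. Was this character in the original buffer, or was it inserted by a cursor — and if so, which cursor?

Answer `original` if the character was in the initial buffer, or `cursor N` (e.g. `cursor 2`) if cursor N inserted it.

After op 1 (add_cursor(1)): buffer="uwzm" (len 4), cursors c3@1 c1@2 c2@3, authorship ....
After op 2 (move_left): buffer="uwzm" (len 4), cursors c3@0 c1@1 c2@2, authorship ....
After op 3 (add_cursor(2)): buffer="uwzm" (len 4), cursors c3@0 c1@1 c2@2 c4@2, authorship ....
After op 4 (insert('a')): buffer="auawaazm" (len 8), cursors c3@1 c1@3 c2@6 c4@6, authorship 3.1.24..
Authorship (.=original, N=cursor N): 3 . 1 . 2 4 . .
Index 5: author = 4

Answer: cursor 4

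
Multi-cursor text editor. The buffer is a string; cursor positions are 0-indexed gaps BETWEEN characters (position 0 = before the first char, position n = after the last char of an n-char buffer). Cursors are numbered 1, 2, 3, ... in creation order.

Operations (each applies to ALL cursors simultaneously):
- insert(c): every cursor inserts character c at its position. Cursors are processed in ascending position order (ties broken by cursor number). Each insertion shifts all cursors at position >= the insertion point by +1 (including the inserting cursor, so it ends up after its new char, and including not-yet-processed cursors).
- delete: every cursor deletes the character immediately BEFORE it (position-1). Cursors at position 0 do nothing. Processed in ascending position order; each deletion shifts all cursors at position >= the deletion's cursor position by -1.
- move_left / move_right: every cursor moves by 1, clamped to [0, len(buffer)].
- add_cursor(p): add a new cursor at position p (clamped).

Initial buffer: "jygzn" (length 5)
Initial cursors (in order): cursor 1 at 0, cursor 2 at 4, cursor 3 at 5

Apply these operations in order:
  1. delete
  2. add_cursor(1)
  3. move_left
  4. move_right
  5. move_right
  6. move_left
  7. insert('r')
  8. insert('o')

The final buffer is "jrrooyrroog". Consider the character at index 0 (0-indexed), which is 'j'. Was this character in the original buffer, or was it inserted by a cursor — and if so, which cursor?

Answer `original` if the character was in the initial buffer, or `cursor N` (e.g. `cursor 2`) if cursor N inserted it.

After op 1 (delete): buffer="jyg" (len 3), cursors c1@0 c2@3 c3@3, authorship ...
After op 2 (add_cursor(1)): buffer="jyg" (len 3), cursors c1@0 c4@1 c2@3 c3@3, authorship ...
After op 3 (move_left): buffer="jyg" (len 3), cursors c1@0 c4@0 c2@2 c3@2, authorship ...
After op 4 (move_right): buffer="jyg" (len 3), cursors c1@1 c4@1 c2@3 c3@3, authorship ...
After op 5 (move_right): buffer="jyg" (len 3), cursors c1@2 c4@2 c2@3 c3@3, authorship ...
After op 6 (move_left): buffer="jyg" (len 3), cursors c1@1 c4@1 c2@2 c3@2, authorship ...
After op 7 (insert('r')): buffer="jrryrrg" (len 7), cursors c1@3 c4@3 c2@6 c3@6, authorship .14.23.
After op 8 (insert('o')): buffer="jrrooyrroog" (len 11), cursors c1@5 c4@5 c2@10 c3@10, authorship .1414.2323.
Authorship (.=original, N=cursor N): . 1 4 1 4 . 2 3 2 3 .
Index 0: author = original

Answer: original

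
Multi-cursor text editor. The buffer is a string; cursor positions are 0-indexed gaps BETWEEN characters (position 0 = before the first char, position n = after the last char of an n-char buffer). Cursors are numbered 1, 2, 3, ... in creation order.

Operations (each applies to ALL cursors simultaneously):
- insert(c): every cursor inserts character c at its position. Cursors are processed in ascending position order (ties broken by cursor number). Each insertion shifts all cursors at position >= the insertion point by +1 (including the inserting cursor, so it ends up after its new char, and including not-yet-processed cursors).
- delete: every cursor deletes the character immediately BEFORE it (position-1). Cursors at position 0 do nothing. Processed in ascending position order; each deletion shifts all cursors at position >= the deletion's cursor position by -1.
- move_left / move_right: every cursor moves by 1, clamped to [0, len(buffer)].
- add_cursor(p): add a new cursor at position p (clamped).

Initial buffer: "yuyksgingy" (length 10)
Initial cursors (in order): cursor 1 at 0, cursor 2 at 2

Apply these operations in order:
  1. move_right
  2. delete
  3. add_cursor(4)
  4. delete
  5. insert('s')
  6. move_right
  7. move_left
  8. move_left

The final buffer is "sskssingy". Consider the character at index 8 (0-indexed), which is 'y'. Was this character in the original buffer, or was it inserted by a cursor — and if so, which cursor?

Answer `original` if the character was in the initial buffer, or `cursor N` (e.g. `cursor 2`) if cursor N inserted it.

Answer: original

Derivation:
After op 1 (move_right): buffer="yuyksgingy" (len 10), cursors c1@1 c2@3, authorship ..........
After op 2 (delete): buffer="uksgingy" (len 8), cursors c1@0 c2@1, authorship ........
After op 3 (add_cursor(4)): buffer="uksgingy" (len 8), cursors c1@0 c2@1 c3@4, authorship ........
After op 4 (delete): buffer="ksingy" (len 6), cursors c1@0 c2@0 c3@2, authorship ......
After op 5 (insert('s')): buffer="sskssingy" (len 9), cursors c1@2 c2@2 c3@5, authorship 12..3....
After op 6 (move_right): buffer="sskssingy" (len 9), cursors c1@3 c2@3 c3@6, authorship 12..3....
After op 7 (move_left): buffer="sskssingy" (len 9), cursors c1@2 c2@2 c3@5, authorship 12..3....
After op 8 (move_left): buffer="sskssingy" (len 9), cursors c1@1 c2@1 c3@4, authorship 12..3....
Authorship (.=original, N=cursor N): 1 2 . . 3 . . . .
Index 8: author = original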